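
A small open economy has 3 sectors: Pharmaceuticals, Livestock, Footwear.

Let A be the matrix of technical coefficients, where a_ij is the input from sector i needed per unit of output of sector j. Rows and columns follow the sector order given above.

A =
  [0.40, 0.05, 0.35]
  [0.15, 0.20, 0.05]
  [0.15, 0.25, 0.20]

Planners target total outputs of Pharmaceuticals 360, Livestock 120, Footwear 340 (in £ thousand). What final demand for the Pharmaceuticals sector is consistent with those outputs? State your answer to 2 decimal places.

d_1 = 91.00

I − A =
  [   0.60    -0.05    -0.35]
  [  -0.15     0.80    -0.05]
  [  -0.15    -0.25     0.80]
d = (I − A) x:
  d_1 = (+0.60)·360 + (-0.05)·120 + (-0.35)·340 = 91.00
  d_2 = (-0.15)·360 + (+0.80)·120 + (-0.05)·340 = 25.00
  d_3 = (-0.15)·360 + (-0.25)·120 + (+0.80)·340 = 188.00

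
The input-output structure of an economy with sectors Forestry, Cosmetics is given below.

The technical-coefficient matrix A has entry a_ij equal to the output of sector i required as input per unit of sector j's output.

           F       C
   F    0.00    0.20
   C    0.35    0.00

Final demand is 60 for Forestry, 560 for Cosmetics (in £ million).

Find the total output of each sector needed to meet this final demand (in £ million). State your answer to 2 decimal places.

I − A =
  [   1.00    -0.20]
  [  -0.35     1.00]
det(I−A) = (1.00)(1.00) − (-0.20)(-0.35) = 0.9300
adj(I−A) = [[1.00, 0.20], [0.35, 1.00]]
(I − A)⁻¹ = adj(I−A) / det(I−A) ≈
  [   1.0753     0.2151]
  [   0.3763     1.0753]
x = (I − A)⁻¹ d = adj(I−A)·d / det(I−A), with det(I−A) = 0.9300:
  x_F = (1.00·60 + 0.20·560) / 0.9300 = 172.00 / 0.9300 ≈ 184.95
  x_C = (0.35·60 + 1.00·560) / 0.9300 = 581.00 / 0.9300 ≈ 624.73

x_F = 184.95, x_C = 624.73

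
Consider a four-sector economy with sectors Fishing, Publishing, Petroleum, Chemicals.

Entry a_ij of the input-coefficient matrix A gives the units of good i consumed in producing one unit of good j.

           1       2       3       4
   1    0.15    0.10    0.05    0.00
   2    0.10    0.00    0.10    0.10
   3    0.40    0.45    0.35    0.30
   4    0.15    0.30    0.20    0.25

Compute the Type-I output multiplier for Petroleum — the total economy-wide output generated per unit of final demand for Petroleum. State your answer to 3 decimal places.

I − A =
  [   0.85    -0.10    -0.05     0.00]
  [  -0.10     1.00    -0.10    -0.10]
  [  -0.40    -0.45     0.65    -0.30]
  [  -0.15    -0.30    -0.20     0.75]
Compute the cofactors C_ij = (−1)^(i+j)·(3×3 minor ij) of I−A; the adjugate is their transpose:
adj(I−A) = Cᵀ =
  [ 0.356250   0.064125   0.045500   0.026750]
  [ 0.095000   0.346125   0.085250   0.080250]
  [ 0.382500   0.397875   0.603000   0.294250]
  [ 0.211250   0.257375   0.204000   0.481500]
det(I−A) = Σ_j (I−A)_1j·C_1j = (0.85)(0.356250) + (-0.10)(0.095000) + (-0.05)(0.382500) + (0.00)(0.211250) = 0.2741875
(I − A)⁻¹ = adj(I−A) / det(I−A) ≈
  [   1.2993     0.2339     0.1659     0.0976]
  [   0.3465     1.2624     0.3109     0.2927]
  [   1.3950     1.4511     2.1992     1.0732]
  [   0.7705     0.9387     0.7440     1.7561]
The output multiplier for sector j is the column-j sum of the Leontief inverse (I − A)⁻¹ = adj(I−A) / det(I−A).
Column 3 of adj(I−A): (0.045500, 0.085250, 0.603000, 0.204000); det(I−A) = 0.2741875.
m_3 = (0.045500 + 0.085250 + 0.603000 + 0.204000) / 0.2741875 = 0.93775 / 0.2741875 ≈ 3.420.

m_3 = 3.420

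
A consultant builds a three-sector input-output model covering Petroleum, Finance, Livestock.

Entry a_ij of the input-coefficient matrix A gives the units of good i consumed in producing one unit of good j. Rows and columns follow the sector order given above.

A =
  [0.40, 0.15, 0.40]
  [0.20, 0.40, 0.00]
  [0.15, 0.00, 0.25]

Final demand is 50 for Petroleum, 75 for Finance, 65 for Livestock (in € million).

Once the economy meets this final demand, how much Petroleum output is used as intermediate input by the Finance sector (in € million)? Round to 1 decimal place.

z_12 = 29.8

I − A =
  [   0.60    -0.15    -0.40]
  [  -0.20     0.60     0.00]
  [  -0.15     0.00     0.75]
Cofactors of I−A, C_ij = (−1)^(i+j)·(minor ij) (rows/columns in the sector order above):
  C_11 = (0.60)(0.75) − (0.00)(0.00) = 0.4500
  C_12 = −[(-0.20)(0.75) − (0.00)(-0.15)] = 0.1500
  C_13 = (-0.20)(0.00) − (0.60)(-0.15) = 0.0900
  C_21 = −[(-0.15)(0.75) − (-0.40)(0.00)] = 0.1125
  C_22 = (0.60)(0.75) − (-0.40)(-0.15) = 0.3900
  C_23 = −[(0.60)(0.00) − (-0.15)(-0.15)] = 0.0225
  C_31 = (-0.15)(0.00) − (-0.40)(0.60) = 0.2400
  C_32 = −[(0.60)(0.00) − (-0.40)(-0.20)] = 0.0800
  C_33 = (0.60)(0.60) − (-0.15)(-0.20) = 0.3300
det(I−A) = Σ_j (I−A)_1j·C_1j = (0.60)(0.4500) + (-0.15)(0.1500) + (-0.40)(0.0900) = 0.2115
adj(I−A) = Cᵀ =
  [ 0.4500   0.1125   0.2400]
  [ 0.1500   0.3900   0.0800]
  [ 0.0900   0.0225   0.3300]
(I − A)⁻¹ = adj(I−A) / det(I−A) ≈
  [   2.1277     0.5319     1.1348]
  [   0.7092     1.8440     0.3783]
  [   0.4255     0.1064     1.5603]
First solve x = (I − A)⁻¹ d = adj(I−A)·d / det(I−A); in particular x_2 = (0.1500·50 + 0.3900·75 + 0.0800·65) / 0.2115 = 41.95 / 0.2115 ≈ 198.345.
Intermediate flow from 1 to 2: z_12 = a_12 · x_2 = 0.15 × 41.95 / 0.2115 = 6.2925 / 0.2115 ≈ 29.8.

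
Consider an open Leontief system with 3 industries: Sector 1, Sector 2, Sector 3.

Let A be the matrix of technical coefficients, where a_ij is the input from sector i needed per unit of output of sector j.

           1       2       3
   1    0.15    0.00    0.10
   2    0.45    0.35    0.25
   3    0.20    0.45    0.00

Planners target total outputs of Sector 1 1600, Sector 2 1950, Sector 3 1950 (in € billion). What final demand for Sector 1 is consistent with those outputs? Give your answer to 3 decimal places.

I − A =
  [   0.85     0.00    -0.10]
  [  -0.45     0.65    -0.25]
  [  -0.20    -0.45     1.00]
d = (I − A) x:
  d_1 = (+0.85)·1600 + (+0.00)·1950 + (-0.10)·1950 = 1165.000
  d_2 = (-0.45)·1600 + (+0.65)·1950 + (-0.25)·1950 = 60.000
  d_3 = (-0.20)·1600 + (-0.45)·1950 + (+1.00)·1950 = 752.500

d_1 = 1165.000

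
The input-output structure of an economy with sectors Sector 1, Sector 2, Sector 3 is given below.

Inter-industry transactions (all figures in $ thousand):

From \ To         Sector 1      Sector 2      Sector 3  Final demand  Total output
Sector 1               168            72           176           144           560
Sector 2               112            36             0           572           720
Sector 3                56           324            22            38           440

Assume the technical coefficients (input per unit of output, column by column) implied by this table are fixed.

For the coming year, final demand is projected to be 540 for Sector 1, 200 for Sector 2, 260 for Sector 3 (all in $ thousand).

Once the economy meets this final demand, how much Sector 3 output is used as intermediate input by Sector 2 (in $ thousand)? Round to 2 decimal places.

Technical coefficients a_ij = z_ij / X_j:
  a_11 = 168/560 = 0.30, a_21 = 112/560 = 0.20, a_31 = 56/560 = 0.10
  a_12 = 72/720 = 0.10, a_22 = 36/720 = 0.05, a_32 = 324/720 = 0.45
  a_13 = 176/440 = 0.40, a_23 = 0/440 = 0.00, a_33 = 22/440 = 0.05
I − A =
  [   0.70    -0.10    -0.40]
  [  -0.20     0.95     0.00]
  [  -0.10    -0.45     0.95]
Cofactors of I−A, C_ij = (−1)^(i+j)·(minor ij) (rows/columns in the sector order above):
  C_11 = (0.95)(0.95) − (0.00)(-0.45) = 0.9025
  C_12 = −[(-0.20)(0.95) − (0.00)(-0.10)] = 0.1900
  C_13 = (-0.20)(-0.45) − (0.95)(-0.10) = 0.1850
  C_21 = −[(-0.10)(0.95) − (-0.40)(-0.45)] = 0.2750
  C_22 = (0.70)(0.95) − (-0.40)(-0.10) = 0.6250
  C_23 = −[(0.70)(-0.45) − (-0.10)(-0.10)] = 0.3250
  C_31 = (-0.10)(0.00) − (-0.40)(0.95) = 0.3800
  C_32 = −[(0.70)(0.00) − (-0.40)(-0.20)] = 0.0800
  C_33 = (0.70)(0.95) − (-0.10)(-0.20) = 0.6450
det(I−A) = Σ_j (I−A)_1j·C_1j = (0.70)(0.9025) + (-0.10)(0.1900) + (-0.40)(0.1850) = 0.53875
adj(I−A) = Cᵀ =
  [ 0.9025   0.2750   0.3800]
  [ 0.1900   0.6250   0.0800]
  [ 0.1850   0.3250   0.6450]
(I − A)⁻¹ = adj(I−A) / det(I−A) ≈
  [   1.6752     0.5104     0.7053]
  [   0.3527     1.1601     0.1485]
  [   0.3434     0.6032     1.1972]
First solve x = (I − A)⁻¹ d = adj(I−A)·d / det(I−A); in particular x_2 = (0.1900·540 + 0.6250·200 + 0.0800·260) / 0.53875 = 248.40 / 0.53875 ≈ 461.0673.
Intermediate flow from 3 to 2: z_32 = a_32 · x_2 = 0.45 × 248.40 / 0.53875 = 111.78 / 0.53875 ≈ 207.48.

z_32 = 207.48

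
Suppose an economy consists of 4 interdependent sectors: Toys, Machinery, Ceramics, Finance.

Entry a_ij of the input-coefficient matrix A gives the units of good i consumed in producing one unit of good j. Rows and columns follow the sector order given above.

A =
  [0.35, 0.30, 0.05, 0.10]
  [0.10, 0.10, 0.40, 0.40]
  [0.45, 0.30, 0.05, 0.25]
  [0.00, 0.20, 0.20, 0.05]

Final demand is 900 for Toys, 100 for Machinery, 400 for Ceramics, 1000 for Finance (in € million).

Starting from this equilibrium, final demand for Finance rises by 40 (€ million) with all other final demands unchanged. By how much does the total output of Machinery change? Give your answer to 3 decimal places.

Δx_M = 58.814

I − A =
  [   0.65    -0.30    -0.05    -0.10]
  [  -0.10     0.90    -0.40    -0.40]
  [  -0.45    -0.30     0.95    -0.25]
  [   0.00    -0.20    -0.20     0.95]
Compute the cofactors C_ij = (−1)^(i+j)·(3×3 minor ij) of I−A; the adjugate is their transpose:
adj(I−A) = Cᵀ =
  [ 0.53325   0.29750   0.20275   0.23475]
  [ 0.29225   0.52375   0.30575   0.33175]
  [ 0.38225   0.35500   0.47325   0.31425]
  [ 0.14200   0.18500   0.16400   0.37350]
det(I−A) = Σ_j (I−A)_1j·C_1j = (0.65)(0.53325) + (-0.30)(0.29225) + (-0.05)(0.38225) + (-0.10)(0.14200) = 0.225625
(I − A)⁻¹ = adj(I−A) / det(I−A) ≈
  [   2.3634     1.3186     0.8986     1.0404]
  [   1.2953     2.3213     1.3551     1.4704]
  [   1.6942     1.5734     2.0975     1.3928]
  [   0.6294     0.8199     0.7269     1.6554]
Δx = (I − A)⁻¹ Δd with Δd having +40 in the Finance component and 0 elsewhere.
So Δx_M = L_MF · (+40), where L_MF = adj(I−A)_MF / det(I−A) = 0.33175 / 0.225625.
Δx_M = 0.33175 × (+40) / 0.225625 = 13.27 / 0.225625 ≈ 58.814.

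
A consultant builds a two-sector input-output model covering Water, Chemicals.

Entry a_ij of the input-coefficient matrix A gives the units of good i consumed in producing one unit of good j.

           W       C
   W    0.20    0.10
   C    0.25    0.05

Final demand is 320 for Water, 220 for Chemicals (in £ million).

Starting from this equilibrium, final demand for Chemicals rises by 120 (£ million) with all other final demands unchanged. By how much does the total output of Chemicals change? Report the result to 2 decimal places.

I − A =
  [   0.80    -0.10]
  [  -0.25     0.95]
det(I−A) = (0.80)(0.95) − (-0.10)(-0.25) = 0.7350
adj(I−A) = [[0.95, 0.10], [0.25, 0.80]]
(I − A)⁻¹ = adj(I−A) / det(I−A) ≈
  [   1.2925     0.1361]
  [   0.3401     1.0884]
Δx = (I − A)⁻¹ Δd with Δd having +120 in the Chemicals component and 0 elsewhere.
So Δx_C = L_CC · (+120), where L_CC = adj(I−A)_CC / det(I−A) = 0.80 / 0.7350.
Δx_C = 0.80 × (+120) / 0.7350 = 96.00 / 0.7350 ≈ 130.61.

Δx_C = 130.61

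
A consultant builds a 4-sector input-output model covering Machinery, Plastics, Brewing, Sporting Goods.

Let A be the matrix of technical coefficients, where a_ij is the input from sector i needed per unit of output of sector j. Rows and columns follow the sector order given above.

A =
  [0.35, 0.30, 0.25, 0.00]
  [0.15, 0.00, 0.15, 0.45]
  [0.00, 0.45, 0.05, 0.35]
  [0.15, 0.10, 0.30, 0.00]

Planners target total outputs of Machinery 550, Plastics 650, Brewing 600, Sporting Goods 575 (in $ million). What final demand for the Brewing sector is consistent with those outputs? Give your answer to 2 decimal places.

I − A =
  [   0.65    -0.30    -0.25     0.00]
  [  -0.15     1.00    -0.15    -0.45]
  [   0.00    -0.45     0.95    -0.35]
  [  -0.15    -0.10    -0.30     1.00]
d = (I − A) x:
  d_1 = (+0.65)·550 + (-0.30)·650 + (-0.25)·600 + (+0.00)·575 = 12.50
  d_2 = (-0.15)·550 + (+1.00)·650 + (-0.15)·600 + (-0.45)·575 = 218.75
  d_3 = (+0.00)·550 + (-0.45)·650 + (+0.95)·600 + (-0.35)·575 = 76.25
  d_4 = (-0.15)·550 + (-0.10)·650 + (-0.30)·600 + (+1.00)·575 = 247.50

d_3 = 76.25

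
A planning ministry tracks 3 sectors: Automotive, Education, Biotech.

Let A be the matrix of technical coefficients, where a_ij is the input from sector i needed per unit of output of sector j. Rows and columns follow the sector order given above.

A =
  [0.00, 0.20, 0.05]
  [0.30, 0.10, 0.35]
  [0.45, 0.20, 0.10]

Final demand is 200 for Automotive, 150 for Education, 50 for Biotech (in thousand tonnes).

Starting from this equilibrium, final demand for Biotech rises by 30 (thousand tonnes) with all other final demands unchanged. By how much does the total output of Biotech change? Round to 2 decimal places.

Δx_B = 39.92

I − A =
  [   1.00    -0.20    -0.05]
  [  -0.30     0.90    -0.35]
  [  -0.45    -0.20     0.90]
Cofactors of I−A, C_ij = (−1)^(i+j)·(minor ij) (rows/columns in the sector order above):
  C_11 = (0.90)(0.90) − (-0.35)(-0.20) = 0.7400
  C_12 = −[(-0.30)(0.90) − (-0.35)(-0.45)] = 0.4275
  C_13 = (-0.30)(-0.20) − (0.90)(-0.45) = 0.4650
  C_21 = −[(-0.20)(0.90) − (-0.05)(-0.20)] = 0.1900
  C_22 = (1.00)(0.90) − (-0.05)(-0.45) = 0.8775
  C_23 = −[(1.00)(-0.20) − (-0.20)(-0.45)] = 0.2900
  C_31 = (-0.20)(-0.35) − (-0.05)(0.90) = 0.1150
  C_32 = −[(1.00)(-0.35) − (-0.05)(-0.30)] = 0.3650
  C_33 = (1.00)(0.90) − (-0.20)(-0.30) = 0.8400
det(I−A) = Σ_j (I−A)_1j·C_1j = (1.00)(0.7400) + (-0.20)(0.4275) + (-0.05)(0.4650) = 0.63125
adj(I−A) = Cᵀ =
  [ 0.7400   0.1900   0.1150]
  [ 0.4275   0.8775   0.3650]
  [ 0.4650   0.2900   0.8400]
(I − A)⁻¹ = adj(I−A) / det(I−A) ≈
  [   1.1723     0.3010     0.1822]
  [   0.6772     1.3901     0.5782]
  [   0.7366     0.4594     1.3307]
Δx = (I − A)⁻¹ Δd with Δd having +30 in the Biotech component and 0 elsewhere.
So Δx_B = L_BB · (+30), where L_BB = adj(I−A)_BB / det(I−A) = 0.8400 / 0.63125.
Δx_B = 0.8400 × (+30) / 0.63125 = 25.20 / 0.63125 ≈ 39.92.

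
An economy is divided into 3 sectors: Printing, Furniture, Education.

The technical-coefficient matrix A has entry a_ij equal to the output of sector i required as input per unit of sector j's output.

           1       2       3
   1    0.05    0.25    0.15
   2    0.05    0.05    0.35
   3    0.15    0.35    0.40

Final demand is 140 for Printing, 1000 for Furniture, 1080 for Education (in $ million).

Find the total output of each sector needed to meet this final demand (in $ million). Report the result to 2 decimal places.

x_1 = 1349.67, x_2 = 2434.30, x_3 = 3557.42

I − A =
  [   0.95    -0.25    -0.15]
  [  -0.05     0.95    -0.35]
  [  -0.15    -0.35     0.60]
Cofactors of I−A, C_ij = (−1)^(i+j)·(minor ij) (rows/columns in the sector order above):
  C_11 = (0.95)(0.60) − (-0.35)(-0.35) = 0.4475
  C_12 = −[(-0.05)(0.60) − (-0.35)(-0.15)] = 0.0825
  C_13 = (-0.05)(-0.35) − (0.95)(-0.15) = 0.1600
  C_21 = −[(-0.25)(0.60) − (-0.15)(-0.35)] = 0.2025
  C_22 = (0.95)(0.60) − (-0.15)(-0.15) = 0.5475
  C_23 = −[(0.95)(-0.35) − (-0.25)(-0.15)] = 0.3700
  C_31 = (-0.25)(-0.35) − (-0.15)(0.95) = 0.2300
  C_32 = −[(0.95)(-0.35) − (-0.15)(-0.05)] = 0.3400
  C_33 = (0.95)(0.95) − (-0.25)(-0.05) = 0.8900
det(I−A) = Σ_j (I−A)_1j·C_1j = (0.95)(0.4475) + (-0.25)(0.0825) + (-0.15)(0.1600) = 0.3805
adj(I−A) = Cᵀ =
  [ 0.4475   0.2025   0.2300]
  [ 0.0825   0.5475   0.3400]
  [ 0.1600   0.3700   0.8900]
(I − A)⁻¹ = adj(I−A) / det(I−A) ≈
  [   1.1761     0.5322     0.6045]
  [   0.2168     1.4389     0.8936]
  [   0.4205     0.9724     2.3390]
x = (I − A)⁻¹ d = adj(I−A)·d / det(I−A), with det(I−A) = 0.3805:
  x_1 = (0.4475·140 + 0.2025·1000 + 0.2300·1080) / 0.3805 = 513.55 / 0.3805 ≈ 1349.67
  x_2 = (0.0825·140 + 0.5475·1000 + 0.3400·1080) / 0.3805 = 926.25 / 0.3805 ≈ 2434.30
  x_3 = (0.1600·140 + 0.3700·1000 + 0.8900·1080) / 0.3805 = 1353.60 / 0.3805 ≈ 3557.42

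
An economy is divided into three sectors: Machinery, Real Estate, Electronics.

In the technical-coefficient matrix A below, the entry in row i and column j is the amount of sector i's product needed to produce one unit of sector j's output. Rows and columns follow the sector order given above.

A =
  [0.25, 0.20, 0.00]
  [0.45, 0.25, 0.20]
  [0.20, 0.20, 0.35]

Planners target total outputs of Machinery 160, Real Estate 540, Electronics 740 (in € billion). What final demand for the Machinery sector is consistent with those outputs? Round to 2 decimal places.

I − A =
  [   0.75    -0.20     0.00]
  [  -0.45     0.75    -0.20]
  [  -0.20    -0.20     0.65]
d = (I − A) x:
  d_1 = (+0.75)·160 + (-0.20)·540 + (+0.00)·740 = 12.00
  d_2 = (-0.45)·160 + (+0.75)·540 + (-0.20)·740 = 185.00
  d_3 = (-0.20)·160 + (-0.20)·540 + (+0.65)·740 = 341.00

d_1 = 12.00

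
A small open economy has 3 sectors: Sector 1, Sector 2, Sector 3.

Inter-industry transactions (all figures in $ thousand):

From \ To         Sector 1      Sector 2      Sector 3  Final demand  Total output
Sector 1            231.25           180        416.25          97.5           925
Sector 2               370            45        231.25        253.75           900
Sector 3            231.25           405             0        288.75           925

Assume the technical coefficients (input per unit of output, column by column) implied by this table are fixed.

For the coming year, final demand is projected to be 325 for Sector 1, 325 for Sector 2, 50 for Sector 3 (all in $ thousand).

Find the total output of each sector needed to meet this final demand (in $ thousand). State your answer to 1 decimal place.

Technical coefficients a_ij = z_ij / X_j:
  a_11 = 231.25/925 = 0.25, a_21 = 370/925 = 0.40, a_31 = 231.25/925 = 0.25
  a_12 = 180/900 = 0.20, a_22 = 45/900 = 0.05, a_32 = 405/900 = 0.45
  a_13 = 416.25/925 = 0.45, a_23 = 231.25/925 = 0.25, a_33 = 0/925 = 0.00
I − A =
  [   0.75    -0.20    -0.45]
  [  -0.40     0.95    -0.25]
  [  -0.25    -0.45     1.00]
Cofactors of I−A, C_ij = (−1)^(i+j)·(minor ij) (rows/columns in the sector order above):
  C_11 = (0.95)(1.00) − (-0.25)(-0.45) = 0.8375
  C_12 = −[(-0.40)(1.00) − (-0.25)(-0.25)] = 0.4625
  C_13 = (-0.40)(-0.45) − (0.95)(-0.25) = 0.4175
  C_21 = −[(-0.20)(1.00) − (-0.45)(-0.45)] = 0.4025
  C_22 = (0.75)(1.00) − (-0.45)(-0.25) = 0.6375
  C_23 = −[(0.75)(-0.45) − (-0.20)(-0.25)] = 0.3875
  C_31 = (-0.20)(-0.25) − (-0.45)(0.95) = 0.4775
  C_32 = −[(0.75)(-0.25) − (-0.45)(-0.40)] = 0.3675
  C_33 = (0.75)(0.95) − (-0.20)(-0.40) = 0.6325
det(I−A) = Σ_j (I−A)_1j·C_1j = (0.75)(0.8375) + (-0.20)(0.4625) + (-0.45)(0.4175) = 0.34775
adj(I−A) = Cᵀ =
  [ 0.8375   0.4025   0.4775]
  [ 0.4625   0.6375   0.3675]
  [ 0.4175   0.3875   0.6325]
(I − A)⁻¹ = adj(I−A) / det(I−A) ≈
  [   2.4083     1.1574     1.3731]
  [   1.3300     1.8332     1.0568]
  [   1.2006     1.1143     1.8188]
x = (I − A)⁻¹ d = adj(I−A)·d / det(I−A), with det(I−A) = 0.34775:
  x_1 = (0.8375·325 + 0.4025·325 + 0.4775·50) / 0.34775 = 426.875 / 0.34775 ≈ 1227.5
  x_2 = (0.4625·325 + 0.6375·325 + 0.3675·50) / 0.34775 = 375.875 / 0.34775 ≈ 1080.9
  x_3 = (0.4175·325 + 0.3875·325 + 0.6325·50) / 0.34775 = 293.25 / 0.34775 ≈ 843.3

x_1 = 1227.5, x_2 = 1080.9, x_3 = 843.3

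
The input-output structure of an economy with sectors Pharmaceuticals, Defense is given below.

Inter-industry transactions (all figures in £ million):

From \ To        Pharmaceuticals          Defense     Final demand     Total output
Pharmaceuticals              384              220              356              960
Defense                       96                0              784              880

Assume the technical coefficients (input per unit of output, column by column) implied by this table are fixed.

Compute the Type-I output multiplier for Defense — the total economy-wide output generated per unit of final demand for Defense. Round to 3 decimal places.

Technical coefficients a_ij = z_ij / X_j:
  a_PP = 384/960 = 0.40, a_DP = 96/960 = 0.10
  a_PD = 220/880 = 0.25, a_DD = 0/880 = 0.00
I − A =
  [   0.60    -0.25]
  [  -0.10     1.00]
det(I−A) = (0.60)(1.00) − (-0.25)(-0.10) = 0.5750
adj(I−A) = [[1.00, 0.25], [0.10, 0.60]]
(I − A)⁻¹ = adj(I−A) / det(I−A) ≈
  [   1.7391     0.4348]
  [   0.1739     1.0435]
The output multiplier for sector j is the column-j sum of the Leontief inverse (I − A)⁻¹ = adj(I−A) / det(I−A).
Column D of adj(I−A): (0.25, 0.60); det(I−A) = 0.5750.
m_D = (0.25 + 0.60) / 0.5750 = 0.85 / 0.5750 ≈ 1.478.

m_D = 1.478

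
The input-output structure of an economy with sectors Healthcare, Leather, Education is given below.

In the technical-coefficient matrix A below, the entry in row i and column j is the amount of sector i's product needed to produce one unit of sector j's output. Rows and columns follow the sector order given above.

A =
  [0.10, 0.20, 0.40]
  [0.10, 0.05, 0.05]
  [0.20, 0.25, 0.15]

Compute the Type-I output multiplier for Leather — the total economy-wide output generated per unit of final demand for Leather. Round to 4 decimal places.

m_L = 1.9984

I − A =
  [   0.90    -0.20    -0.40]
  [  -0.10     0.95    -0.05]
  [  -0.20    -0.25     0.85]
Cofactors of I−A, C_ij = (−1)^(i+j)·(minor ij) (rows/columns in the sector order above):
  C_11 = (0.95)(0.85) − (-0.05)(-0.25) = 0.7950
  C_12 = −[(-0.10)(0.85) − (-0.05)(-0.20)] = 0.0950
  C_13 = (-0.10)(-0.25) − (0.95)(-0.20) = 0.2150
  C_21 = −[(-0.20)(0.85) − (-0.40)(-0.25)] = 0.2700
  C_22 = (0.90)(0.85) − (-0.40)(-0.20) = 0.6850
  C_23 = −[(0.90)(-0.25) − (-0.20)(-0.20)] = 0.2650
  C_31 = (-0.20)(-0.05) − (-0.40)(0.95) = 0.3900
  C_32 = −[(0.90)(-0.05) − (-0.40)(-0.10)] = 0.0850
  C_33 = (0.90)(0.95) − (-0.20)(-0.10) = 0.8350
det(I−A) = Σ_j (I−A)_1j·C_1j = (0.90)(0.7950) + (-0.20)(0.0950) + (-0.40)(0.2150) = 0.6105
adj(I−A) = Cᵀ =
  [ 0.7950   0.2700   0.3900]
  [ 0.0950   0.6850   0.0850]
  [ 0.2150   0.2650   0.8350]
(I − A)⁻¹ = adj(I−A) / det(I−A) ≈
  [   1.30221     0.44226     0.63882]
  [   0.15561     1.12203     0.13923]
  [   0.35217     0.43407     1.36773]
The output multiplier for sector j is the column-j sum of the Leontief inverse (I − A)⁻¹ = adj(I−A) / det(I−A).
Column L of adj(I−A): (0.2700, 0.6850, 0.2650); det(I−A) = 0.6105.
m_L = (0.2700 + 0.6850 + 0.2650) / 0.6105 = 1.22 / 0.6105 ≈ 1.9984.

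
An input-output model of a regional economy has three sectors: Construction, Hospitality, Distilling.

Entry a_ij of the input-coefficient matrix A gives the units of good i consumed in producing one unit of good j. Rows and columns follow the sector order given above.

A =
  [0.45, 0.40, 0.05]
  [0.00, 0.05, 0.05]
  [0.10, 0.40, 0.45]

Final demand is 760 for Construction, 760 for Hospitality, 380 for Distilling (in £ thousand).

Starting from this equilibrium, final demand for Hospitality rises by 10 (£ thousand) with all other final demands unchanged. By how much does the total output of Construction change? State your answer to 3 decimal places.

Δx_1 = 8.901

I − A =
  [   0.55    -0.40    -0.05]
  [   0.00     0.95    -0.05]
  [  -0.10    -0.40     0.55]
Cofactors of I−A, C_ij = (−1)^(i+j)·(minor ij) (rows/columns in the sector order above):
  C_11 = (0.95)(0.55) − (-0.05)(-0.40) = 0.5025
  C_12 = −[(0.00)(0.55) − (-0.05)(-0.10)] = 0.0050
  C_13 = (0.00)(-0.40) − (0.95)(-0.10) = 0.0950
  C_21 = −[(-0.40)(0.55) − (-0.05)(-0.40)] = 0.2400
  C_22 = (0.55)(0.55) − (-0.05)(-0.10) = 0.2975
  C_23 = −[(0.55)(-0.40) − (-0.40)(-0.10)] = 0.2600
  C_31 = (-0.40)(-0.05) − (-0.05)(0.95) = 0.0675
  C_32 = −[(0.55)(-0.05) − (-0.05)(0.00)] = 0.0275
  C_33 = (0.55)(0.95) − (-0.40)(0.00) = 0.5225
det(I−A) = Σ_j (I−A)_1j·C_1j = (0.55)(0.5025) + (-0.40)(0.0050) + (-0.05)(0.0950) = 0.269625
adj(I−A) = Cᵀ =
  [ 0.5025   0.2400   0.0675]
  [ 0.0050   0.2975   0.0275]
  [ 0.0950   0.2600   0.5225]
(I − A)⁻¹ = adj(I−A) / det(I−A) ≈
  [   1.8637     0.8901     0.2503]
  [   0.0185     1.1034     0.1020]
  [   0.3523     0.9643     1.9379]
Δx = (I − A)⁻¹ Δd with Δd having +10 in the Hospitality component and 0 elsewhere.
So Δx_1 = L_12 · (+10), where L_12 = adj(I−A)_12 / det(I−A) = 0.2400 / 0.269625.
Δx_1 = 0.2400 × (+10) / 0.269625 = 2.40 / 0.269625 ≈ 8.901.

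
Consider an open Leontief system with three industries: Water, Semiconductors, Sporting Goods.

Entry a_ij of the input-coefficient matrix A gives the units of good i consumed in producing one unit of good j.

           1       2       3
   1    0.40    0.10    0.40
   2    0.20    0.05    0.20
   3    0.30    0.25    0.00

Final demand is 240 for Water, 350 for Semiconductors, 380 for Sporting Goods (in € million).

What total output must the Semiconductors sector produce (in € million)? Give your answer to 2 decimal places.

I − A =
  [   0.60    -0.10    -0.40]
  [  -0.20     0.95    -0.20]
  [  -0.30    -0.25     1.00]
Cofactors of I−A, C_ij = (−1)^(i+j)·(minor ij) (rows/columns in the sector order above):
  C_11 = (0.95)(1.00) − (-0.20)(-0.25) = 0.9000
  C_12 = −[(-0.20)(1.00) − (-0.20)(-0.30)] = 0.2600
  C_13 = (-0.20)(-0.25) − (0.95)(-0.30) = 0.3350
  C_21 = −[(-0.10)(1.00) − (-0.40)(-0.25)] = 0.2000
  C_22 = (0.60)(1.00) − (-0.40)(-0.30) = 0.4800
  C_23 = −[(0.60)(-0.25) − (-0.10)(-0.30)] = 0.1800
  C_31 = (-0.10)(-0.20) − (-0.40)(0.95) = 0.4000
  C_32 = −[(0.60)(-0.20) − (-0.40)(-0.20)] = 0.2000
  C_33 = (0.60)(0.95) − (-0.10)(-0.20) = 0.5500
det(I−A) = Σ_j (I−A)_1j·C_1j = (0.60)(0.9000) + (-0.10)(0.2600) + (-0.40)(0.3350) = 0.3800
adj(I−A) = Cᵀ =
  [ 0.9000   0.2000   0.4000]
  [ 0.2600   0.4800   0.2000]
  [ 0.3350   0.1800   0.5500]
(I − A)⁻¹ = adj(I−A) / det(I−A) ≈
  [   2.3684     0.5263     1.0526]
  [   0.6842     1.2632     0.5263]
  [   0.8816     0.4737     1.4474]
x = (I − A)⁻¹ d = adj(I−A)·d / det(I−A), with det(I−A) = 0.3800:
  x_1 = (0.9000·240 + 0.2000·350 + 0.4000·380) / 0.3800 = 438.00 / 0.3800 ≈ 1152.63
  x_2 = (0.2600·240 + 0.4800·350 + 0.2000·380) / 0.3800 = 306.40 / 0.3800 ≈ 806.32
  x_3 = (0.3350·240 + 0.1800·350 + 0.5500·380) / 0.3800 = 352.40 / 0.3800 ≈ 927.37

x_2 = 806.32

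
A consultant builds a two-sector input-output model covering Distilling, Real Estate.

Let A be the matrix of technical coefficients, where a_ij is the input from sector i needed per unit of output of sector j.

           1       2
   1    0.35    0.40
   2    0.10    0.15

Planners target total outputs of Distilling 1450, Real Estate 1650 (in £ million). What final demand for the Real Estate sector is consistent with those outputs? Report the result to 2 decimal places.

d_2 = 1257.50

I − A =
  [   0.65    -0.40]
  [  -0.10     0.85]
d = (I − A) x:
  d_1 = (+0.65)·1450 + (-0.40)·1650 = 282.50
  d_2 = (-0.10)·1450 + (+0.85)·1650 = 1257.50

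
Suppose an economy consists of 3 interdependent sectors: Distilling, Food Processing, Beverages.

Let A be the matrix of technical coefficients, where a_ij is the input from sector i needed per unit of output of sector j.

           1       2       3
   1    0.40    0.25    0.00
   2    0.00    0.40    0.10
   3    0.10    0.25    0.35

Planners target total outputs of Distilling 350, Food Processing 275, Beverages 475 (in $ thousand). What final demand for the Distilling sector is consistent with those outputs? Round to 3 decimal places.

I − A =
  [   0.60    -0.25     0.00]
  [   0.00     0.60    -0.10]
  [  -0.10    -0.25     0.65]
d = (I − A) x:
  d_1 = (+0.60)·350 + (-0.25)·275 + (+0.00)·475 = 141.250
  d_2 = (+0.00)·350 + (+0.60)·275 + (-0.10)·475 = 117.500
  d_3 = (-0.10)·350 + (-0.25)·275 + (+0.65)·475 = 205.000

d_1 = 141.250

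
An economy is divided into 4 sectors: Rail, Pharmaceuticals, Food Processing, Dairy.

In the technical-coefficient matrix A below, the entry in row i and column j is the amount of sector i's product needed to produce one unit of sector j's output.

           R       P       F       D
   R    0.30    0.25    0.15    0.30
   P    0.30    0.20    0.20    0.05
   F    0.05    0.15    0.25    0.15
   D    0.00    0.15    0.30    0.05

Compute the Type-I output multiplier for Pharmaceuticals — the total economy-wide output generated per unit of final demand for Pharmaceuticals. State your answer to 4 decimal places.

I − A =
  [   0.70    -0.25    -0.15    -0.30]
  [  -0.30     0.80    -0.20    -0.05]
  [  -0.05    -0.15     0.75    -0.15]
  [   0.00    -0.15    -0.30     0.95]
Compute the cofactors C_ij = (−1)^(i+j)·(3×3 minor ij) of I−A; the adjugate is their transpose:
adj(I−A) = Cᵀ =
  [ 0.493125   0.238875   0.245125   0.207000]
  [ 0.210500   0.455625   0.213250   0.124125]
  [ 0.087125   0.129625   0.442000   0.104125]
  [ 0.060750   0.112875   0.173250   0.327500]
det(I−A) = Σ_j (I−A)_1j·C_1j = (0.70)(0.493125) + (-0.25)(0.210500) + (-0.15)(0.087125) + (-0.30)(0.060750) = 0.26126875
(I − A)⁻¹ = adj(I−A) / det(I−A) ≈
  [   1.88742     0.91429     0.93821     0.79229]
  [   0.80568     1.74389     0.81621     0.47509]
  [   0.33347     0.49614     1.69174     0.39854]
  [   0.23252     0.43203     0.66311     1.25350]
The output multiplier for sector j is the column-j sum of the Leontief inverse (I − A)⁻¹ = adj(I−A) / det(I−A).
Column P of adj(I−A): (0.238875, 0.455625, 0.129625, 0.112875); det(I−A) = 0.26126875.
m_P = (0.238875 + 0.455625 + 0.129625 + 0.112875) / 0.26126875 = 0.937 / 0.26126875 ≈ 3.5863.

m_P = 3.5863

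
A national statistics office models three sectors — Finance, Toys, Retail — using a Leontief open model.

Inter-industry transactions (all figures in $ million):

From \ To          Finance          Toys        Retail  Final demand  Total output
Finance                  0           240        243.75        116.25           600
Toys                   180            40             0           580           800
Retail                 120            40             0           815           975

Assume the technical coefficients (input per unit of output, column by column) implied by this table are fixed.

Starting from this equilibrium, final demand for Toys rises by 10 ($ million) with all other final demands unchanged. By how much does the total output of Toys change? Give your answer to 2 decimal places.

Δx_2 = 11.75

Technical coefficients a_ij = z_ij / X_j:
  a_11 = 0/600 = 0.00, a_21 = 180/600 = 0.30, a_31 = 120/600 = 0.20
  a_12 = 240/800 = 0.30, a_22 = 40/800 = 0.05, a_32 = 40/800 = 0.05
  a_13 = 243.75/975 = 0.25, a_23 = 0/975 = 0.00, a_33 = 0/975 = 0.00
I − A =
  [   1.00    -0.30    -0.25]
  [  -0.30     0.95     0.00]
  [  -0.20    -0.05     1.00]
Cofactors of I−A, C_ij = (−1)^(i+j)·(minor ij) (rows/columns in the sector order above):
  C_11 = (0.95)(1.00) − (0.00)(-0.05) = 0.9500
  C_12 = −[(-0.30)(1.00) − (0.00)(-0.20)] = 0.3000
  C_13 = (-0.30)(-0.05) − (0.95)(-0.20) = 0.2050
  C_21 = −[(-0.30)(1.00) − (-0.25)(-0.05)] = 0.3125
  C_22 = (1.00)(1.00) − (-0.25)(-0.20) = 0.9500
  C_23 = −[(1.00)(-0.05) − (-0.30)(-0.20)] = 0.1100
  C_31 = (-0.30)(0.00) − (-0.25)(0.95) = 0.2375
  C_32 = −[(1.00)(0.00) − (-0.25)(-0.30)] = 0.0750
  C_33 = (1.00)(0.95) − (-0.30)(-0.30) = 0.8600
det(I−A) = Σ_j (I−A)_1j·C_1j = (1.00)(0.9500) + (-0.30)(0.3000) + (-0.25)(0.2050) = 0.80875
adj(I−A) = Cᵀ =
  [ 0.9500   0.3125   0.2375]
  [ 0.3000   0.9500   0.0750]
  [ 0.2050   0.1100   0.8600]
(I − A)⁻¹ = adj(I−A) / det(I−A) ≈
  [   1.1747     0.3864     0.2937]
  [   0.3709     1.1747     0.0927]
  [   0.2535     0.1360     1.0634]
Δx = (I − A)⁻¹ Δd with Δd having +10 in the Toys component and 0 elsewhere.
So Δx_2 = L_22 · (+10), where L_22 = adj(I−A)_22 / det(I−A) = 0.9500 / 0.80875.
Δx_2 = 0.9500 × (+10) / 0.80875 = 9.50 / 0.80875 ≈ 11.75.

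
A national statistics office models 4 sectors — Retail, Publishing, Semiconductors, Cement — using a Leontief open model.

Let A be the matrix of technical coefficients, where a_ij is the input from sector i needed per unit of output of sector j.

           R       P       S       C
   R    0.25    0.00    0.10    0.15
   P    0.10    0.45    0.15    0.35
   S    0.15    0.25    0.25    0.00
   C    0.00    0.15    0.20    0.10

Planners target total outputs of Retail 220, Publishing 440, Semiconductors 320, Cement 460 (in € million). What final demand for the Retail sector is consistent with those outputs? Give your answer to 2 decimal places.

I − A =
  [   0.75     0.00    -0.10    -0.15]
  [  -0.10     0.55    -0.15    -0.35]
  [  -0.15    -0.25     0.75     0.00]
  [   0.00    -0.15    -0.20     0.90]
d = (I − A) x:
  d_R = (+0.75)·220 + (+0.00)·440 + (-0.10)·320 + (-0.15)·460 = 64.00
  d_P = (-0.10)·220 + (+0.55)·440 + (-0.15)·320 + (-0.35)·460 = 11.00
  d_S = (-0.15)·220 + (-0.25)·440 + (+0.75)·320 + (+0.00)·460 = 97.00
  d_C = (+0.00)·220 + (-0.15)·440 + (-0.20)·320 + (+0.90)·460 = 284.00

d_R = 64.00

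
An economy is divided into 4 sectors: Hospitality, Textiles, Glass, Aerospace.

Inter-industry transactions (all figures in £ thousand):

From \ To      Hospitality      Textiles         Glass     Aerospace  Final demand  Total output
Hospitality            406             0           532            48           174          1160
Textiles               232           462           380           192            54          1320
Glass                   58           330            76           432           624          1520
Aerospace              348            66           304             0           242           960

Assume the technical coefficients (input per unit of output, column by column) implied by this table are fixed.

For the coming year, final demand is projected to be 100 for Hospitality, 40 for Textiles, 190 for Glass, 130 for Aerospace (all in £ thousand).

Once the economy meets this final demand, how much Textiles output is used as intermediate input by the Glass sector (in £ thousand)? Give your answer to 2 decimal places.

Technical coefficients a_ij = z_ij / X_j:
  a_HH = 406/1160 = 0.35, a_TH = 232/1160 = 0.20, a_GH = 58/1160 = 0.05, a_AH = 348/1160 = 0.30
  a_HT = 0/1320 = 0.00, a_TT = 462/1320 = 0.35, a_GT = 330/1320 = 0.25, a_AT = 66/1320 = 0.05
  a_HG = 532/1520 = 0.35, a_TG = 380/1520 = 0.25, a_GG = 76/1520 = 0.05, a_AG = 304/1520 = 0.20
  a_HA = 48/960 = 0.05, a_TA = 192/960 = 0.20, a_GA = 432/960 = 0.45, a_AA = 0/960 = 0.00
I − A =
  [   0.65     0.00    -0.35    -0.05]
  [  -0.20     0.65    -0.25    -0.20]
  [  -0.05    -0.25     0.95    -0.45]
  [  -0.30    -0.05    -0.20     1.00]
Compute the cofactors C_ij = (−1)^(i+j)·(3×3 minor ij) of I−A; the adjugate is their transpose:
adj(I−A) = Cᵀ =
  [ 0.471375   0.100250   0.231125   0.147625]
  [ 0.277250   0.479500   0.277750   0.234750]
  [ 0.189250   0.173500   0.405750   0.226750]
  [ 0.193125   0.088750   0.164375   0.331875]
det(I−A) = Σ_j (I−A)_1j·C_1j = (0.65)(0.471375) + (0.00)(0.277250) + (-0.35)(0.189250) + (-0.05)(0.193125) = 0.2305
(I − A)⁻¹ = adj(I−A) / det(I−A) ≈
  [   2.0450     0.4349     1.0027     0.6405]
  [   1.2028     2.0803     1.2050     1.0184]
  [   0.8210     0.7527     1.7603     0.9837]
  [   0.8379     0.3850     0.7131     1.4398]
First solve x = (I − A)⁻¹ d = adj(I−A)·d / det(I−A); in particular x_G = (0.189250·100 + 0.173500·40 + 0.405750·190 + 0.226750·130) / 0.2305 = 132.435 / 0.2305 ≈ 574.5553.
Intermediate flow from T to G: z_TG = a_TG · x_G = 0.25 × 132.435 / 0.2305 = 33.10875 / 0.2305 ≈ 143.64.

z_TG = 143.64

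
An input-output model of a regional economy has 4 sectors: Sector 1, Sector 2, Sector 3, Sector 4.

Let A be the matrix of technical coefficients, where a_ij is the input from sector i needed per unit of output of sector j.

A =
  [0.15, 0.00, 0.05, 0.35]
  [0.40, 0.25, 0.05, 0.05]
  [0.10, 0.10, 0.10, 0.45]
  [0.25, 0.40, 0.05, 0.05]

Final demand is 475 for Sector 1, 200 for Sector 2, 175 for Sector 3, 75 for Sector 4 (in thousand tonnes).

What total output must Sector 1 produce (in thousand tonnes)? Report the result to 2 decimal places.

I − A =
  [   0.85     0.00    -0.05    -0.35]
  [  -0.40     0.75    -0.05    -0.05]
  [  -0.10    -0.10     0.90    -0.45]
  [  -0.25    -0.40    -0.05     0.95]
Compute the cofactors C_ij = (−1)^(i+j)·(3×3 minor ij) of I−A; the adjugate is their transpose:
adj(I−A) = Cᵀ =
  [ 0.592375   0.141500   0.054750   0.251625]
  [ 0.354875   0.616750   0.064750   0.193875]
  [ 0.264875   0.239000   0.467000   0.331375]
  [ 0.319250   0.309500   0.066250   0.563750]
det(I−A) = Σ_j (I−A)_1j·C_1j = (0.85)(0.592375) + (0.00)(0.354875) + (-0.05)(0.264875) + (-0.35)(0.319250) = 0.3785375
(I − A)⁻¹ = adj(I−A) / det(I−A) ≈
  [   1.5649     0.3738     0.1446     0.6647]
  [   0.9375     1.6293     0.1711     0.5122]
  [   0.6997     0.6314     1.2337     0.8754]
  [   0.8434     0.8176     0.1750     1.4893]
x = (I − A)⁻¹ d = adj(I−A)·d / det(I−A), with det(I−A) = 0.3785375:
  x_1 = (0.592375·475 + 0.141500·200 + 0.054750·175 + 0.251625·75) / 0.3785375 = 338.13125 / 0.3785375 ≈ 893.26
  x_2 = (0.354875·475 + 0.616750·200 + 0.064750·175 + 0.193875·75) / 0.3785375 = 317.7875 / 0.3785375 ≈ 839.51
  x_3 = (0.264875·475 + 0.239000·200 + 0.467000·175 + 0.331375·75) / 0.3785375 = 280.19375 / 0.3785375 ≈ 740.20
  x_4 = (0.319250·475 + 0.309500·200 + 0.066250·175 + 0.563750·75) / 0.3785375 = 267.41875 / 0.3785375 ≈ 706.45

x_1 = 893.26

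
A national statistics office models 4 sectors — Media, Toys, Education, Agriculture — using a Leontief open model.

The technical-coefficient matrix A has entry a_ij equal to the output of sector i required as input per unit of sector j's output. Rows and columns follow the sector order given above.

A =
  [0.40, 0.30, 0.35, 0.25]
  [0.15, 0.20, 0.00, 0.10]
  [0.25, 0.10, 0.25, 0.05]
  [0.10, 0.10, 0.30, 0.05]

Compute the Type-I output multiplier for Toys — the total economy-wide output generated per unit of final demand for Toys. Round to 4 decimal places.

I − A =
  [   0.60    -0.30    -0.35    -0.25]
  [  -0.15     0.80     0.00    -0.10]
  [  -0.25    -0.10     0.75    -0.05]
  [  -0.10    -0.10    -0.30     0.95]
Compute the cofactors C_ij = (−1)^(i+j)·(3×3 minor ij) of I−A; the adjugate is their transpose:
adj(I−A) = Cᵀ =
  [ 0.547500   0.270500   0.331500   0.190000]
  [ 0.119625   0.296125   0.082625   0.067000]
  [ 0.207500   0.136500   0.380500   0.089000]
  [ 0.135750   0.102750   0.163750   0.251000]
det(I−A) = Σ_j (I−A)_1j·C_1j = (0.60)(0.547500) + (-0.30)(0.119625) + (-0.35)(0.207500) + (-0.25)(0.135750) = 0.18605
(I − A)⁻¹ = adj(I−A) / det(I−A) ≈
  [   2.94276     1.45391     1.78178     1.02123]
  [   0.64297     1.59164     0.44410     0.36012]
  [   1.11529     0.73367     2.04515     0.47837]
  [   0.72964     0.55227     0.88014     1.34910]
The output multiplier for sector j is the column-j sum of the Leontief inverse (I − A)⁻¹ = adj(I−A) / det(I−A).
Column T of adj(I−A): (0.270500, 0.296125, 0.136500, 0.102750); det(I−A) = 0.18605.
m_T = (0.270500 + 0.296125 + 0.136500 + 0.102750) / 0.18605 = 0.805875 / 0.18605 ≈ 4.3315.

m_T = 4.3315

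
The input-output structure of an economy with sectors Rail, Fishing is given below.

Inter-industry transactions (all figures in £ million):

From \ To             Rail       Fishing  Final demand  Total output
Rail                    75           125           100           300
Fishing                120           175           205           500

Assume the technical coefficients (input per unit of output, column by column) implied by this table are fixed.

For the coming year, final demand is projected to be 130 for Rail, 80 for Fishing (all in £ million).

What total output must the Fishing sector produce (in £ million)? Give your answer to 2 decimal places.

x_2 = 289.03

Technical coefficients a_ij = z_ij / X_j:
  a_11 = 75/300 = 0.25, a_21 = 120/300 = 0.40
  a_12 = 125/500 = 0.25, a_22 = 175/500 = 0.35
I − A =
  [   0.75    -0.25]
  [  -0.40     0.65]
det(I−A) = (0.75)(0.65) − (-0.25)(-0.40) = 0.3875
adj(I−A) = [[0.65, 0.25], [0.40, 0.75]]
(I − A)⁻¹ = adj(I−A) / det(I−A) ≈
  [   1.6774     0.6452]
  [   1.0323     1.9355]
x = (I − A)⁻¹ d = adj(I−A)·d / det(I−A), with det(I−A) = 0.3875:
  x_1 = (0.65·130 + 0.25·80) / 0.3875 = 104.50 / 0.3875 ≈ 269.68
  x_2 = (0.40·130 + 0.75·80) / 0.3875 = 112.00 / 0.3875 ≈ 289.03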